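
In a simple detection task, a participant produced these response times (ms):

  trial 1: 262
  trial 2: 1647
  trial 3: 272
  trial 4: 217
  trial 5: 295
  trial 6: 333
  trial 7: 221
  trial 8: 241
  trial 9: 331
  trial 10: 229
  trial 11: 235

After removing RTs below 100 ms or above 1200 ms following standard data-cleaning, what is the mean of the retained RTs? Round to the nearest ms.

Excluded: 1647
Retained (n=10): Σ = 2636
Mean = 2636/10 = 263.6000

264 ms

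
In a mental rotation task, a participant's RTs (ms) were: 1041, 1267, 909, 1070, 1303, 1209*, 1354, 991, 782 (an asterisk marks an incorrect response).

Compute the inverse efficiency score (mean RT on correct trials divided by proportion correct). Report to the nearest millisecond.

1226 ms

Correct trials (n=8): 1041, 1267, 909, 1070, 1303, 1354, 991, 782
Mean correct RT = 8717/8 = 1089.6250 ms
Proportion correct = 8/9
IES = 1089.6250 / (8/9) = 1225.828 ms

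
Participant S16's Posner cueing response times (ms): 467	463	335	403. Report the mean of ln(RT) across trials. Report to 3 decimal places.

ln(RT): 6.1463, 6.1377, 5.8141, 5.9989
Σ ln(RT) = 24.0971
Mean = 24.0971/4 = 6.02428

6.024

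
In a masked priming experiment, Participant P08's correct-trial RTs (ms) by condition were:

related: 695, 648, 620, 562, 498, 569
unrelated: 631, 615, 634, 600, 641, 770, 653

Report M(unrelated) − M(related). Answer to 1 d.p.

50.5 ms

M(related) = 3592/6 = 598.667
M(unrelated) = 4544/7 = 649.143
Difference = 649.143 − 598.667 = 50.476 ms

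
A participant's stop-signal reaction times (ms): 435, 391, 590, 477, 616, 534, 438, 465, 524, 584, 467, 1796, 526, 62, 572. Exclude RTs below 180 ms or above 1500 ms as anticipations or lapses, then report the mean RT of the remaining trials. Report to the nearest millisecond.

509 ms

Excluded: 62, 1796
Retained (n=13): Σ = 6619
Mean = 6619/13 = 509.1538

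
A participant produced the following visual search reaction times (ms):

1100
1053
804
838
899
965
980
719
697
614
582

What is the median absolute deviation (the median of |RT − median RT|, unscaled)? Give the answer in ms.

141 ms

Sorted: 582, 614, 697, 719, 804, 838, 899, 965, 980, 1053, 1100 → median = 838
|x − 838|: 262, 215, 34, 0, 61, 127, 142, 119, 141, 224, 256
Sorted deviations: 0, 34, 61, 119, 127, 141, 142, 215, 224, 256, 262 → MAD = 141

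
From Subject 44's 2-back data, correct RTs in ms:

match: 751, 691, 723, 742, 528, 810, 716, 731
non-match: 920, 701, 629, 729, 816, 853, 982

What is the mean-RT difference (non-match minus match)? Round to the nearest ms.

93 ms

M(match) = 5692/8 = 711.500
M(non-match) = 5630/7 = 804.286
Difference = 804.286 − 711.500 = 92.786 ms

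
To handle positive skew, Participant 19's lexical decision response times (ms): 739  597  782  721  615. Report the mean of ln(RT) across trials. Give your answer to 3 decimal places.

6.532

ln(RT): 6.6053, 6.3919, 6.6619, 6.5806, 6.4216
Σ ln(RT) = 32.6613
Mean = 32.6613/5 = 6.53227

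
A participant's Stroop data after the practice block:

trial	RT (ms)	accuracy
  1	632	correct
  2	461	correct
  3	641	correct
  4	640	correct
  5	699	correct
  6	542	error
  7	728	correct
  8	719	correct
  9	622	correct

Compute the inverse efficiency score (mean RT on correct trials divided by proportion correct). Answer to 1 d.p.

Correct trials (n=8): 632, 461, 641, 640, 699, 728, 719, 622
Mean correct RT = 5142/8 = 642.7500 ms
Proportion correct = 8/9
IES = 642.7500 / (8/9) = 723.094 ms

723.1 ms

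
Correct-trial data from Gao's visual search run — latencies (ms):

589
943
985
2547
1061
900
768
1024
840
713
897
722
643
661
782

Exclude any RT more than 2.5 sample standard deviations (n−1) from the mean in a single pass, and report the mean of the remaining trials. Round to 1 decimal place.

823.4 ms

n = 15, ΣRT = 14075, M = 938.333
Σ(x−M)² = 3062439.33; s = √(3062439.33/14) = 467.703
Cutoffs: 938.333 ± 2.5·467.703 → [-230.9, 2107.6]
Outside: 2547 → excluded.
Retained (n=14): Σ = 11528, mean = 11528/14 = 823.429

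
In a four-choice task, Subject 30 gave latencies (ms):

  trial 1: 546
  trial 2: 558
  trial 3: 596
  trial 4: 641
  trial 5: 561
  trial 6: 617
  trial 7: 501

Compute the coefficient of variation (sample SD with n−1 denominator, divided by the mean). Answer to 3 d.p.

n = 7, Σ = 4020, M = 574.2857
Σ(x−M)² = 13359.429; s = √(13359.429/6) = 47.1866
CV = 47.1866 / 574.2857 = 0.08217

0.082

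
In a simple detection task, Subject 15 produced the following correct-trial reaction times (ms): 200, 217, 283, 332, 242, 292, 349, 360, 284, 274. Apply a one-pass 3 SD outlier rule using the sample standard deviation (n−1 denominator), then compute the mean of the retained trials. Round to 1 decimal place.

n = 10, ΣRT = 2833, M = 283.300
Σ(x−M)² = 25774.10; s = √(25774.10/9) = 53.514
Cutoffs: 283.300 ± 3·53.514 → [122.8, 443.8]
No RTs fall outside the cutoffs; all 10 retained. Mean = 2833/10 = 283.300

283.3 ms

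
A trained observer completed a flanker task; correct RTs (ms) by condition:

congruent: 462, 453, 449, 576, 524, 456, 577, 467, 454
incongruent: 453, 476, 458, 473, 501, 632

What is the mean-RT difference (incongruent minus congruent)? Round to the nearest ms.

8 ms

M(congruent) = 4418/9 = 490.889
M(incongruent) = 2993/6 = 498.833
Difference = 498.833 − 490.889 = 7.944 ms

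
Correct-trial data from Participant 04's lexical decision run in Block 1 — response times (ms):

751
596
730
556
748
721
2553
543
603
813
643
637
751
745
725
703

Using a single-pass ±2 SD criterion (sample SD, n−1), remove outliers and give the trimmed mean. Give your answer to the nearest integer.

684 ms

n = 16, ΣRT = 12818, M = 801.125
Σ(x−M)² = 3367091.75; s = √(3367091.75/15) = 473.786
Cutoffs: 801.125 ± 2·473.786 → [-146.4, 1748.7]
Outside: 2553 → excluded.
Retained (n=15): Σ = 10265, mean = 10265/15 = 684.333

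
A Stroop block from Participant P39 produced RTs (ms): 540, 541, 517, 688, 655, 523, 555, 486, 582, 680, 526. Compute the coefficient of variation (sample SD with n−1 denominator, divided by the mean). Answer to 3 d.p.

n = 11, Σ = 6293, M = 572.0909
Σ(x−M)² = 49320.909; s = √(49320.909/10) = 70.2288
CV = 70.2288 / 572.0909 = 0.12276

0.123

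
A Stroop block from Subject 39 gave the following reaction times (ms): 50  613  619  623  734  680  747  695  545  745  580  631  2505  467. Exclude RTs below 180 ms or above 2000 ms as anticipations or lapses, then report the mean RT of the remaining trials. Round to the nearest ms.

640 ms

Excluded: 50, 2505
Retained (n=12): Σ = 7679
Mean = 7679/12 = 639.9167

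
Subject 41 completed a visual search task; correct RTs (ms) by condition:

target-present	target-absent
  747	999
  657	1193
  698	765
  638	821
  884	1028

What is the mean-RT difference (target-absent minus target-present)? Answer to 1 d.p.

M(target-present) = 3624/5 = 724.800
M(target-absent) = 4806/5 = 961.200
Difference = 961.200 − 724.800 = 236.400 ms

236.4 ms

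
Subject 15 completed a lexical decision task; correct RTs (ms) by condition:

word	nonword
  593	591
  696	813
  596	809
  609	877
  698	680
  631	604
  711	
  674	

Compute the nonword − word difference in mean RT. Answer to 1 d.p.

M(word) = 5208/8 = 651.000
M(nonword) = 4374/6 = 729.000
Difference = 729.000 − 651.000 = 78.000 ms

78.0 ms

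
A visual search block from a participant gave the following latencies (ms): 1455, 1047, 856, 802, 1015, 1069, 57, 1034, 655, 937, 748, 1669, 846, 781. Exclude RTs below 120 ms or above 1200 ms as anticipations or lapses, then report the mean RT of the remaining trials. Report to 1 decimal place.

890.0 ms

Excluded: 57, 1455, 1669
Retained (n=11): Σ = 9790
Mean = 9790/11 = 890.0000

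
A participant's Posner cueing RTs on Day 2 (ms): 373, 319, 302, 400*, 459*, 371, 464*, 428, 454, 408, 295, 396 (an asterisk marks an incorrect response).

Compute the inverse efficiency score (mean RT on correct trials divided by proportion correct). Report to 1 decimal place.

Correct trials (n=9): 373, 319, 302, 371, 428, 454, 408, 295, 396
Mean correct RT = 3346/9 = 371.7778 ms
Proportion correct = 9/12
IES = 371.7778 / (9/12) = 495.704 ms

495.7 ms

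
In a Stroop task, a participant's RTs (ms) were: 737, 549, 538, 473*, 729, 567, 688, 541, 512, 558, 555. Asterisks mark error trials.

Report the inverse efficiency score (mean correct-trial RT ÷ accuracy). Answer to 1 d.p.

657.1 ms

Correct trials (n=10): 737, 549, 538, 729, 567, 688, 541, 512, 558, 555
Mean correct RT = 5974/10 = 597.4000 ms
Proportion correct = 10/11
IES = 597.4000 / (10/11) = 657.140 ms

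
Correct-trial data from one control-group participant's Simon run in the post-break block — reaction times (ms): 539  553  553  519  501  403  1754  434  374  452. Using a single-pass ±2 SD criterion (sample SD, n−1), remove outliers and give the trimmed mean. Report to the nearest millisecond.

n = 10, ΣRT = 6082, M = 608.200
Σ(x−M)² = 1494889.60; s = √(1494889.60/9) = 407.552
Cutoffs: 608.200 ± 2·407.552 → [-206.9, 1423.3]
Outside: 1754 → excluded.
Retained (n=9): Σ = 4328, mean = 4328/9 = 480.889

481 ms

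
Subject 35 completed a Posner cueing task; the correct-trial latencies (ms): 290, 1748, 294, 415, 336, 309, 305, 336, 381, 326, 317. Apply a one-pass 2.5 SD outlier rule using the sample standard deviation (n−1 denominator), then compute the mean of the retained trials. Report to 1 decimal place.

330.9 ms

n = 11, ΣRT = 5057, M = 459.727
Σ(x−M)² = 1839648.18; s = √(1839648.18/10) = 428.911
Cutoffs: 459.727 ± 2.5·428.911 → [-612.6, 1532.0]
Outside: 1748 → excluded.
Retained (n=10): Σ = 3309, mean = 3309/10 = 330.900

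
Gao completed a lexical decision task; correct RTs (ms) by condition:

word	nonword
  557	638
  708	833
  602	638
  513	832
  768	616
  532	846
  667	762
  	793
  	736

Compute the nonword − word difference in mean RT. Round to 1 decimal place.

M(word) = 4347/7 = 621.000
M(nonword) = 6694/9 = 743.778
Difference = 743.778 − 621.000 = 122.778 ms

122.8 ms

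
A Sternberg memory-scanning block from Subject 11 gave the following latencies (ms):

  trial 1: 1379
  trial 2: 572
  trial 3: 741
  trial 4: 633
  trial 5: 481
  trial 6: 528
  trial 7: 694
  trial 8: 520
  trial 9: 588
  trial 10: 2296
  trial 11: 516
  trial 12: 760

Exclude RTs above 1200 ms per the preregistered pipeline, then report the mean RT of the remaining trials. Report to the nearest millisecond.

603 ms

Excluded: 1379, 2296
Retained (n=10): Σ = 6033
Mean = 6033/10 = 603.3000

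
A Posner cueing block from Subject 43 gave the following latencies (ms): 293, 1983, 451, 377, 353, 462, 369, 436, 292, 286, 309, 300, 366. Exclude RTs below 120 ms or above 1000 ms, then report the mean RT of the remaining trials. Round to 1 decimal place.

Excluded: 1983
Retained (n=12): Σ = 4294
Mean = 4294/12 = 357.8333

357.8 ms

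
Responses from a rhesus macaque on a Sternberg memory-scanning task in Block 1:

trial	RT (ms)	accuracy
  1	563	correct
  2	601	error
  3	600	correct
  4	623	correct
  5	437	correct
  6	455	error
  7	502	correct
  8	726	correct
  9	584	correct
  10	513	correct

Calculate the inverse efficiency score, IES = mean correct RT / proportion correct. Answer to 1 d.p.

710.6 ms

Correct trials (n=8): 563, 600, 623, 437, 502, 726, 584, 513
Mean correct RT = 4548/8 = 568.5000 ms
Proportion correct = 8/10
IES = 568.5000 / (8/10) = 710.625 ms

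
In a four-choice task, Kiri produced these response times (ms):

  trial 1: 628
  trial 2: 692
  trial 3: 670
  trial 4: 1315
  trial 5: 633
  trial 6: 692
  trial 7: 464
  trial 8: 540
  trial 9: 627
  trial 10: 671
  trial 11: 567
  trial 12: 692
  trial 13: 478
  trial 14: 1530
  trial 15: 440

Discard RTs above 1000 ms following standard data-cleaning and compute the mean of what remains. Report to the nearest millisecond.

600 ms

Excluded: 1315, 1530
Retained (n=13): Σ = 7794
Mean = 7794/13 = 599.5385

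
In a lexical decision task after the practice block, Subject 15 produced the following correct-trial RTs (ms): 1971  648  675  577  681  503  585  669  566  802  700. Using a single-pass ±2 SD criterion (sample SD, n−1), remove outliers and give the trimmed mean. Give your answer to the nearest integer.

641 ms

n = 11, ΣRT = 8377, M = 761.545
Σ(x−M)² = 1673948.73; s = √(1673948.73/10) = 409.139
Cutoffs: 761.545 ± 2·409.139 → [-56.7, 1579.8]
Outside: 1971 → excluded.
Retained (n=10): Σ = 6406, mean = 6406/10 = 640.600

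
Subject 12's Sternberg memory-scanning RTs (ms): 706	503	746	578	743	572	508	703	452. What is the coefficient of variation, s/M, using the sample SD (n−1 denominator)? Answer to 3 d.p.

0.186

n = 9, Σ = 5511, M = 612.3333
Σ(x−M)² = 103286.000; s = √(103286.000/8) = 113.6255
CV = 113.6255 / 612.3333 = 0.18556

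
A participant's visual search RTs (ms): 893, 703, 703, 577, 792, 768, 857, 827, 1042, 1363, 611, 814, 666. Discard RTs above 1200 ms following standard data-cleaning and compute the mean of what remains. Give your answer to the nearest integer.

Excluded: 1363
Retained (n=12): Σ = 9253
Mean = 9253/12 = 771.0833

771 ms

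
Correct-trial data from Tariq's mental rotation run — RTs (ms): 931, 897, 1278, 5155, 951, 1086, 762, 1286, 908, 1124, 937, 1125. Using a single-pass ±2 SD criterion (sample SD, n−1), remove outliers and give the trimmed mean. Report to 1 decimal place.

n = 12, ΣRT = 16440, M = 1370.000
Σ(x−M)² = 15905550.00; s = √(15905550.00/11) = 1202.480
Cutoffs: 1370.000 ± 2·1202.480 → [-1035.0, 3775.0]
Outside: 5155 → excluded.
Retained (n=11): Σ = 11285, mean = 11285/11 = 1025.909

1025.9 ms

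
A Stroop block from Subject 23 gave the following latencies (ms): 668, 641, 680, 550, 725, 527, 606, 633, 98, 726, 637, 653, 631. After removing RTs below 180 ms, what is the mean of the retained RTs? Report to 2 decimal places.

639.75 ms

Excluded: 98
Retained (n=12): Σ = 7677
Mean = 7677/12 = 639.7500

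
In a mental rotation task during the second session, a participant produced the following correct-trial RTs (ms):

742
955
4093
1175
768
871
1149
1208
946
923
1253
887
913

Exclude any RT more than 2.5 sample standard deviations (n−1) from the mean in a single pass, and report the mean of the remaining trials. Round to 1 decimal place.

n = 13, ΣRT = 15883, M = 1221.769
Σ(x−M)² = 9255624.31; s = √(9255624.31/12) = 878.238
Cutoffs: 1221.769 ± 2.5·878.238 → [-973.8, 3417.4]
Outside: 4093 → excluded.
Retained (n=12): Σ = 11790, mean = 11790/12 = 982.500

982.5 ms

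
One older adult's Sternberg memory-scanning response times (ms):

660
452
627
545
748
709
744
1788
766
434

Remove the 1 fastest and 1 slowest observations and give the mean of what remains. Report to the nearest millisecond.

Sorted: 434, 452, 545, 627, 660, 709, 744, 748, 766, 1788
Drop lowest 1 (434) and highest 1 (1788)
Remaining (n=8): Σ = 5251, mean = 5251/8 = 656.375

656 ms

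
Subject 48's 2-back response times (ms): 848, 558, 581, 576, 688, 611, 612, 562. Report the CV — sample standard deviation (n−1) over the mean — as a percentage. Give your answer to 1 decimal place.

n = 8, Σ = 5036, M = 629.5000
Σ(x−M)² = 66696.000; s = √(66696.000/7) = 97.6115
CV = 97.6115 / 629.5000 = 0.15506 = 15.506%

15.5%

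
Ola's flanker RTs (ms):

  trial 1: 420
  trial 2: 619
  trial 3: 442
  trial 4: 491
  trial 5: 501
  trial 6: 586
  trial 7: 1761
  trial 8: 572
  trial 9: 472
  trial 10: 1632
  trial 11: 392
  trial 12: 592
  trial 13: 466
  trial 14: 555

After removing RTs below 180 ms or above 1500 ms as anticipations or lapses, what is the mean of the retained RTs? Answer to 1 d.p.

509.0 ms

Excluded: 1632, 1761
Retained (n=12): Σ = 6108
Mean = 6108/12 = 509.0000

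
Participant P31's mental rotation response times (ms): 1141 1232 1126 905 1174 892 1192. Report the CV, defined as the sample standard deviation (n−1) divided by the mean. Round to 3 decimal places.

0.126

n = 7, Σ = 7662, M = 1094.5714
Σ(x−M)² = 114803.714; s = √(114803.714/6) = 138.3255
CV = 138.3255 / 1094.5714 = 0.12637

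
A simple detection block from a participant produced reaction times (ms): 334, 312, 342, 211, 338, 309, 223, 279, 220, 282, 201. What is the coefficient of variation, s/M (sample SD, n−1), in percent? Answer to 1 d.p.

n = 11, Σ = 3051, M = 277.3636
Σ(x−M)² = 29768.545; s = √(29768.545/10) = 54.5606
CV = 54.5606 / 277.3636 = 0.19671 = 19.671%

19.7%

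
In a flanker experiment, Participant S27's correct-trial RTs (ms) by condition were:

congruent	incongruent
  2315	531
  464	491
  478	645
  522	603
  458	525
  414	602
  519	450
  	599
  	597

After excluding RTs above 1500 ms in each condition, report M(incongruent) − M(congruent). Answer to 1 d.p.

congruent: exclude 2315
M(congruent) = 2855/6 = 475.833
M(incongruent) = 5043/9 = 560.333
Difference = 560.333 − 475.833 = 84.500 ms

84.5 ms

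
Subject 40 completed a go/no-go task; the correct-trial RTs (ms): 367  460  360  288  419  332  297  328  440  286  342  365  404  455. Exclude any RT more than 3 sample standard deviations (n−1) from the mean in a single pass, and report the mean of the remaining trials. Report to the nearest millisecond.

367 ms

n = 14, ΣRT = 5143, M = 367.357
Σ(x−M)² = 46919.21; s = √(46919.21/13) = 60.076
Cutoffs: 367.357 ± 3·60.076 → [187.1, 547.6]
No RTs fall outside the cutoffs; all 14 retained. Mean = 5143/14 = 367.357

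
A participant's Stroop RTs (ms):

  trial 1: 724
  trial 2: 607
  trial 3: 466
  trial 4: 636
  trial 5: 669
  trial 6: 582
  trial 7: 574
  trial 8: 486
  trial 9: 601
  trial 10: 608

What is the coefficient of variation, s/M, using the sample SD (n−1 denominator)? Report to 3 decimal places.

0.129

n = 10, Σ = 5953, M = 595.3000
Σ(x−M)² = 53278.100; s = √(53278.100/9) = 76.9402
CV = 76.9402 / 595.3000 = 0.12925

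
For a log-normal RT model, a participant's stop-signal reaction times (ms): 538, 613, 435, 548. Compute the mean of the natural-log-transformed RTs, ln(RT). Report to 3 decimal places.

ln(RT): 6.2879, 6.4184, 6.0753, 6.3063
Σ ln(RT) = 25.0878
Mean = 25.0878/4 = 6.27196

6.272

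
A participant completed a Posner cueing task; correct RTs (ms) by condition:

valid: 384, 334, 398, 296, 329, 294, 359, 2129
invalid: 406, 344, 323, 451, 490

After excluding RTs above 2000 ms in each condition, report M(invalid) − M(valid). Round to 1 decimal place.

60.8 ms

valid: exclude 2129
M(valid) = 2394/7 = 342.000
M(invalid) = 2014/5 = 402.800
Difference = 402.800 − 342.000 = 60.800 ms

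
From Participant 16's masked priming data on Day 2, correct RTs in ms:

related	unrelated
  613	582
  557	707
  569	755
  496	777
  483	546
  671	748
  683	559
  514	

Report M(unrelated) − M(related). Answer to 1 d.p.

M(related) = 4586/8 = 573.250
M(unrelated) = 4674/7 = 667.714
Difference = 667.714 − 573.250 = 94.464 ms

94.5 ms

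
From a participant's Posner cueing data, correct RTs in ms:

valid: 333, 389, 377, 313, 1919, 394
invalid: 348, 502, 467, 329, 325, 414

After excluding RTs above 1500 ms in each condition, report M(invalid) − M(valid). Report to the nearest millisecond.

valid: exclude 1919
M(valid) = 1806/5 = 361.200
M(invalid) = 2385/6 = 397.500
Difference = 397.500 − 361.200 = 36.300 ms

36 ms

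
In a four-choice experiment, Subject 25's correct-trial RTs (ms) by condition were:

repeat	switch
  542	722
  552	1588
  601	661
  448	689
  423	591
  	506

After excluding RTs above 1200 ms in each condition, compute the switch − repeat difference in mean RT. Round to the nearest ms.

switch: exclude 1588
M(repeat) = 2566/5 = 513.200
M(switch) = 3169/5 = 633.800
Difference = 633.800 − 513.200 = 120.600 ms

121 ms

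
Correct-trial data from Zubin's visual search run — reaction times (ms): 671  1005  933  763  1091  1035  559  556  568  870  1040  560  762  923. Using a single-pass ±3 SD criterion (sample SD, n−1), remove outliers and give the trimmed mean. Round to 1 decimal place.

809.7 ms

n = 14, ΣRT = 11336, M = 809.714
Σ(x−M)² = 524422.86; s = √(524422.86/13) = 200.849
Cutoffs: 809.714 ± 3·200.849 → [207.2, 1412.3]
No RTs fall outside the cutoffs; all 14 retained. Mean = 11336/14 = 809.714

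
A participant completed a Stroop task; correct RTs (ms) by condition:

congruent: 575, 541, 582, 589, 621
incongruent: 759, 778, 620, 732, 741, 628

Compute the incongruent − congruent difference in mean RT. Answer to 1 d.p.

128.1 ms

M(congruent) = 2908/5 = 581.600
M(incongruent) = 4258/6 = 709.667
Difference = 709.667 − 581.600 = 128.067 ms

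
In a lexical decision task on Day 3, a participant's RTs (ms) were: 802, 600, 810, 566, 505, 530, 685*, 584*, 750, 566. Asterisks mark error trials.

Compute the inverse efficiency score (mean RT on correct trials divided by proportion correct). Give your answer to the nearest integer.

Correct trials (n=8): 802, 600, 810, 566, 505, 530, 750, 566
Mean correct RT = 5129/8 = 641.1250 ms
Proportion correct = 8/10
IES = 641.1250 / (8/10) = 801.406 ms

801 ms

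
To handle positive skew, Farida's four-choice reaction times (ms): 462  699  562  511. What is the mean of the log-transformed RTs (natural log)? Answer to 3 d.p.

ln(RT): 6.1356, 6.5497, 6.3315, 6.2364
Σ ln(RT) = 25.2531
Mean = 25.2531/4 = 6.31327

6.313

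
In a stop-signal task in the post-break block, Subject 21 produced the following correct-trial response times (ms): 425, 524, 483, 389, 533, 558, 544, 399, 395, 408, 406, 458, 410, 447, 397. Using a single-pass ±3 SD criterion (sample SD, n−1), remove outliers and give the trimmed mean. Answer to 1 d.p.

n = 15, ΣRT = 6776, M = 451.733
Σ(x−M)² = 52062.93; s = √(52062.93/14) = 60.982
Cutoffs: 451.733 ± 3·60.982 → [268.8, 634.7]
No RTs fall outside the cutoffs; all 15 retained. Mean = 6776/15 = 451.733

451.7 ms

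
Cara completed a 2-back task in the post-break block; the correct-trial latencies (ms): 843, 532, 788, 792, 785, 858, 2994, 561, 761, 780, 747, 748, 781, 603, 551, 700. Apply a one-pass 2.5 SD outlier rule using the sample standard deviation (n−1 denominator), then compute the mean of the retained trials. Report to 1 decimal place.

n = 16, ΣRT = 13824, M = 864.000
Σ(x−M)² = 5001296.00; s = √(5001296.00/15) = 577.425
Cutoffs: 864.000 ± 2.5·577.425 → [-579.6, 2307.6]
Outside: 2994 → excluded.
Retained (n=15): Σ = 10830, mean = 10830/15 = 722.000

722.0 ms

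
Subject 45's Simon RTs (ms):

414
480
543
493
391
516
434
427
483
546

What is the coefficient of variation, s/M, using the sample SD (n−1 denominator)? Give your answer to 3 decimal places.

n = 10, Σ = 4727, M = 472.7000
Σ(x−M)² = 26468.100; s = √(26468.100/9) = 54.2301
CV = 54.2301 / 472.7000 = 0.11472

0.115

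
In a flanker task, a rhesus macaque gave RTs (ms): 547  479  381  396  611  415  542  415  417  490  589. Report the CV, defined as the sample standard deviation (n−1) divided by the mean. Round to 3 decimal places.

n = 11, Σ = 5282, M = 480.1818
Σ(x−M)² = 66751.636; s = √(66751.636/10) = 81.7017
CV = 81.7017 / 480.1818 = 0.17015

0.170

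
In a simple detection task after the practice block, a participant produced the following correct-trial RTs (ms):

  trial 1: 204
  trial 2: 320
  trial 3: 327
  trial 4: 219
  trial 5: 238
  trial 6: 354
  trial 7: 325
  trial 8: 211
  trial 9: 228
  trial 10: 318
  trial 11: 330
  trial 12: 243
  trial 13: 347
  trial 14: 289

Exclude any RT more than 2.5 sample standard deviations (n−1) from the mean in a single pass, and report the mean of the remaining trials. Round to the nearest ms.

n = 14, ΣRT = 3953, M = 282.357
Σ(x−M)² = 39841.21; s = √(39841.21/13) = 55.360
Cutoffs: 282.357 ± 2.5·55.360 → [144.0, 420.8]
No RTs fall outside the cutoffs; all 14 retained. Mean = 3953/14 = 282.357

282 ms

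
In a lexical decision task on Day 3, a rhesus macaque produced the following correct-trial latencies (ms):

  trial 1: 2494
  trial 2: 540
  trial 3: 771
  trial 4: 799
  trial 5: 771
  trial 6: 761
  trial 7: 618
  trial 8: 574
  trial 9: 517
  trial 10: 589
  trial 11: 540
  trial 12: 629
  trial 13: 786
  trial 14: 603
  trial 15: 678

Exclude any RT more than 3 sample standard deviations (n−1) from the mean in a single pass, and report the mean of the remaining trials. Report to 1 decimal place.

n = 15, ΣRT = 11670, M = 778.000
Σ(x−M)² = 3292720.00; s = √(3292720.00/14) = 484.968
Cutoffs: 778.000 ± 3·484.968 → [-676.9, 2232.9]
Outside: 2494 → excluded.
Retained (n=14): Σ = 9176, mean = 9176/14 = 655.429

655.4 ms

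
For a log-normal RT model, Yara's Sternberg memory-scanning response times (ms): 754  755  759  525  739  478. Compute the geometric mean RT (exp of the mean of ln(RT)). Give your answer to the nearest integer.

657 ms

ln(RT): 6.6254, 6.6267, 6.6320, 6.2634, 6.6053, 6.1696
Mean ln(RT) = 38.9224/6 = 6.48707
Geometric mean = exp(6.48707) = 656.60 ms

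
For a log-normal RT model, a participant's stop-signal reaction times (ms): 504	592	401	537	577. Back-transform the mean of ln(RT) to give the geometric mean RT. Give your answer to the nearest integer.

517 ms

ln(RT): 6.2226, 6.3835, 5.9940, 6.2860, 6.3578
Mean ln(RT) = 31.2439/5 = 6.24878
Geometric mean = exp(6.24878) = 517.38 ms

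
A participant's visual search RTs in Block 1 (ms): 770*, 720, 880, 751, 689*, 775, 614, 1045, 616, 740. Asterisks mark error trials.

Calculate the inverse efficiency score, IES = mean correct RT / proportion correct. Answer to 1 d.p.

Correct trials (n=8): 720, 880, 751, 775, 614, 1045, 616, 740
Mean correct RT = 6141/8 = 767.6250 ms
Proportion correct = 8/10
IES = 767.6250 / (8/10) = 959.531 ms

959.5 ms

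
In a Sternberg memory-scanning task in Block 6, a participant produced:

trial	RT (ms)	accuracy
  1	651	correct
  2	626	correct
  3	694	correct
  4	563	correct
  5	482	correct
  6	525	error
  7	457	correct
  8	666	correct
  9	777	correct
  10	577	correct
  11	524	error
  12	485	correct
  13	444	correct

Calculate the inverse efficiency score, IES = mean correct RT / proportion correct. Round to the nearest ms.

Correct trials (n=11): 651, 626, 694, 563, 482, 457, 666, 777, 577, 485, 444
Mean correct RT = 6422/11 = 583.8182 ms
Proportion correct = 11/13
IES = 583.8182 / (11/13) = 689.967 ms

690 ms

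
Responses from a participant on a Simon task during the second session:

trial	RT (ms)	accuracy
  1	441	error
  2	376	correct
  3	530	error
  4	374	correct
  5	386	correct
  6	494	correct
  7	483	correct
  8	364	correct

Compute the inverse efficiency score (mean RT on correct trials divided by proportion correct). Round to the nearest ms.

550 ms

Correct trials (n=6): 376, 374, 386, 494, 483, 364
Mean correct RT = 2477/6 = 412.8333 ms
Proportion correct = 6/8
IES = 412.8333 / (6/8) = 550.444 ms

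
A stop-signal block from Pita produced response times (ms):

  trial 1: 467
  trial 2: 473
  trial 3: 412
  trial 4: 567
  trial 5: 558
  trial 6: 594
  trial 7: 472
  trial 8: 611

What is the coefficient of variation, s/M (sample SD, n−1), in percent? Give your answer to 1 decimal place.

13.9%

n = 8, Σ = 4154, M = 519.2500
Σ(x−M)² = 36391.500; s = √(36391.500/7) = 72.1026
CV = 72.1026 / 519.2500 = 0.13886 = 13.886%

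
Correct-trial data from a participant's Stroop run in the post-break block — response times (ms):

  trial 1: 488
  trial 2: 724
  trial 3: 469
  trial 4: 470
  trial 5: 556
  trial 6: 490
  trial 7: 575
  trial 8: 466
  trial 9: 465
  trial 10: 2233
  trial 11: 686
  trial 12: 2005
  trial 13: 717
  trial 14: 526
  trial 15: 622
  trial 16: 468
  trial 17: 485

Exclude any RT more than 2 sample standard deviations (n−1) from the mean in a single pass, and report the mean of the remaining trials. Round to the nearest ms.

n = 17, ΣRT = 12445, M = 732.059
Σ(x−M)² = 4514758.94; s = √(4514758.94/16) = 531.199
Cutoffs: 732.059 ± 2·531.199 → [-330.3, 1794.5]
Outside: 2005, 2233 → excluded.
Retained (n=15): Σ = 8207, mean = 8207/15 = 547.133

547 ms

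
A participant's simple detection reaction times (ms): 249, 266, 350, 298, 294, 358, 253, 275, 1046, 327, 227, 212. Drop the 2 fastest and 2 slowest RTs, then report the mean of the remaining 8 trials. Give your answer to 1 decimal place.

Sorted: 212, 227, 249, 253, 266, 275, 294, 298, 327, 350, 358, 1046
Drop lowest 2 (212, 227) and highest 2 (358, 1046)
Remaining (n=8): Σ = 2312, mean = 2312/8 = 289.000

289.0 ms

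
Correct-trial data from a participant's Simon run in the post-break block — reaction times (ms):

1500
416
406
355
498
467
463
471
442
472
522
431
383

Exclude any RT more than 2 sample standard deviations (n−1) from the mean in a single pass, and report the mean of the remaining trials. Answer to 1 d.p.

n = 13, ΣRT = 6826, M = 525.077
Σ(x−M)² = 1055126.92; s = √(1055126.92/12) = 296.525
Cutoffs: 525.077 ± 2·296.525 → [-68.0, 1118.1]
Outside: 1500 → excluded.
Retained (n=12): Σ = 5326, mean = 5326/12 = 443.833

443.8 ms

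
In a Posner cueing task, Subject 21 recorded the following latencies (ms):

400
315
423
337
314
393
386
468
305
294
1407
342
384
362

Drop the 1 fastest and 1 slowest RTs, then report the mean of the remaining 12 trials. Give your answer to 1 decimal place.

Sorted: 294, 305, 314, 315, 337, 342, 362, 384, 386, 393, 400, 423, 468, 1407
Drop lowest 1 (294) and highest 1 (1407)
Remaining (n=12): Σ = 4429, mean = 4429/12 = 369.083

369.1 ms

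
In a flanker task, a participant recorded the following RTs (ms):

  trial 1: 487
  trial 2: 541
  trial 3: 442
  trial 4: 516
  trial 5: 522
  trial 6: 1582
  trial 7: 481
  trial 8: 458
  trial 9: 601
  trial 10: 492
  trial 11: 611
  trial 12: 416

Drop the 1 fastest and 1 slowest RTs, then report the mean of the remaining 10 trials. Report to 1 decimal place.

Sorted: 416, 442, 458, 481, 487, 492, 516, 522, 541, 601, 611, 1582
Drop lowest 1 (416) and highest 1 (1582)
Remaining (n=10): Σ = 5151, mean = 5151/10 = 515.100

515.1 ms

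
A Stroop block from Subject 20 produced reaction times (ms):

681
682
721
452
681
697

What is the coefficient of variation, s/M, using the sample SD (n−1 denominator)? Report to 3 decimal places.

0.152

n = 6, Σ = 3914, M = 652.3333
Σ(x−M)² = 49367.333; s = √(49367.333/5) = 99.3653
CV = 99.3653 / 652.3333 = 0.15232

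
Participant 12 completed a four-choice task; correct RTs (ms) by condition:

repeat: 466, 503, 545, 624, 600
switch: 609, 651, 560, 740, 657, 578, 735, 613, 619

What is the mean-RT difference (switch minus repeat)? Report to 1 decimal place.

M(repeat) = 2738/5 = 547.600
M(switch) = 5762/9 = 640.222
Difference = 640.222 − 547.600 = 92.622 ms

92.6 ms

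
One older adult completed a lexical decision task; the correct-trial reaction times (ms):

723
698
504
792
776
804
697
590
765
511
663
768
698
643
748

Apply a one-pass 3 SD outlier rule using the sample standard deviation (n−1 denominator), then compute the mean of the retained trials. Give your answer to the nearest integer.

n = 15, ΣRT = 10380, M = 692.000
Σ(x−M)² = 126650.00; s = √(126650.00/14) = 95.113
Cutoffs: 692.000 ± 3·95.113 → [406.7, 977.3]
No RTs fall outside the cutoffs; all 15 retained. Mean = 10380/15 = 692.000

692 ms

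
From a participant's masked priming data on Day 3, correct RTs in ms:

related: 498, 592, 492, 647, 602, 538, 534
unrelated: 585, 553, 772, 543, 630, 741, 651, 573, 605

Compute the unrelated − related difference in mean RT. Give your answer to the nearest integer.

71 ms

M(related) = 3903/7 = 557.571
M(unrelated) = 5653/9 = 628.111
Difference = 628.111 − 557.571 = 70.540 ms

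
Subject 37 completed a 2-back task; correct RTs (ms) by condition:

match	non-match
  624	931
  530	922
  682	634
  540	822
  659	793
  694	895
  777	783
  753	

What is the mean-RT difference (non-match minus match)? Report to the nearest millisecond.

M(match) = 5259/8 = 657.375
M(non-match) = 5780/7 = 825.714
Difference = 825.714 − 657.375 = 168.339 ms

168 ms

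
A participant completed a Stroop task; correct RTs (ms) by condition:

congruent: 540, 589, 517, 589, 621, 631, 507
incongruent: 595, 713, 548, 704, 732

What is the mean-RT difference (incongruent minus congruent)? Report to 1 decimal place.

87.8 ms

M(congruent) = 3994/7 = 570.571
M(incongruent) = 3292/5 = 658.400
Difference = 658.400 − 570.571 = 87.829 ms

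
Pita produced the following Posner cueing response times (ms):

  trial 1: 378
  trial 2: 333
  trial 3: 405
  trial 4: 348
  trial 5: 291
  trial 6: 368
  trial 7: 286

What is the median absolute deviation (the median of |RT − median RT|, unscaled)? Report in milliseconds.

30 ms

Sorted: 286, 291, 333, 348, 368, 378, 405 → median = 348
|x − 348|: 30, 15, 57, 0, 57, 20, 62
Sorted deviations: 0, 15, 20, 30, 57, 57, 62 → MAD = 30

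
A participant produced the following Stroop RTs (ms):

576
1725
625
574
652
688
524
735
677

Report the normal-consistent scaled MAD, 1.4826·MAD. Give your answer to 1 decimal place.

112.7 ms

Sorted: 524, 574, 576, 625, 652, 677, 688, 735, 1725 → median = 652
|x − 652| sorted: 0, 25, 27, 36, 76, 78, 83, 128, 1073 → MAD = 76
Robust SD ≈ 1.4826 × 76 = 112.678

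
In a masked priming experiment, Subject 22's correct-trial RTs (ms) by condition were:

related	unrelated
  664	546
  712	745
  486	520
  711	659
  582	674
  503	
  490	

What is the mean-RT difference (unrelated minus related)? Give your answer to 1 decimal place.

M(related) = 4148/7 = 592.571
M(unrelated) = 3144/5 = 628.800
Difference = 628.800 − 592.571 = 36.229 ms

36.2 ms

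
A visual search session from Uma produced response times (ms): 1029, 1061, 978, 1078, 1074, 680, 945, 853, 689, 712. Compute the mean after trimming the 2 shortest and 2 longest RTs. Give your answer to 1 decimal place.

929.7 ms

Sorted: 680, 689, 712, 853, 945, 978, 1029, 1061, 1074, 1078
Drop lowest 2 (680, 689) and highest 2 (1074, 1078)
Remaining (n=6): Σ = 5578, mean = 5578/6 = 929.667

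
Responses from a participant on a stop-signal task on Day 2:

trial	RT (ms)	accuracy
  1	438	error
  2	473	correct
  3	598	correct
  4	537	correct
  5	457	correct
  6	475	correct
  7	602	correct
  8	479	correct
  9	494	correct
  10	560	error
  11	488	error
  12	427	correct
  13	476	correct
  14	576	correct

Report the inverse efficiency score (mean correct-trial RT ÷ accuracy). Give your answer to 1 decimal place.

647.2 ms

Correct trials (n=11): 473, 598, 537, 457, 475, 602, 479, 494, 427, 476, 576
Mean correct RT = 5594/11 = 508.5455 ms
Proportion correct = 11/14
IES = 508.5455 / (11/14) = 647.240 ms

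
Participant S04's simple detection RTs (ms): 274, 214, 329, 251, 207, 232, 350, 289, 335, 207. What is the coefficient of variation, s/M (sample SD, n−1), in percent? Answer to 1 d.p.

n = 10, Σ = 2688, M = 268.8000
Σ(x−M)² = 27347.600; s = √(27347.600/9) = 55.1237
CV = 55.1237 / 268.8000 = 0.20507 = 20.507%

20.5%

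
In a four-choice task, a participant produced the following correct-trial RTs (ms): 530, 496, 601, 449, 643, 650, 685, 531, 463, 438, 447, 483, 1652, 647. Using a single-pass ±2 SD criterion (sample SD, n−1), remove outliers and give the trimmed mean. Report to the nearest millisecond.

n = 14, ΣRT = 8715, M = 622.500
Σ(x−M)² = 1238789.50; s = √(1238789.50/13) = 308.693
Cutoffs: 622.500 ± 2·308.693 → [5.1, 1239.9]
Outside: 1652 → excluded.
Retained (n=13): Σ = 7063, mean = 7063/13 = 543.308

543 ms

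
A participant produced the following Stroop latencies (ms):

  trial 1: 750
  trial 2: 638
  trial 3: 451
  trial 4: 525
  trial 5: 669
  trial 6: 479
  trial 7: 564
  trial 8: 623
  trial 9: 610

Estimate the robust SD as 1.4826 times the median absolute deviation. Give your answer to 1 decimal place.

87.5 ms

Sorted: 451, 479, 525, 564, 610, 623, 638, 669, 750 → median = 610
|x − 610| sorted: 0, 13, 28, 46, 59, 85, 131, 140, 159 → MAD = 59
Robust SD ≈ 1.4826 × 59 = 87.473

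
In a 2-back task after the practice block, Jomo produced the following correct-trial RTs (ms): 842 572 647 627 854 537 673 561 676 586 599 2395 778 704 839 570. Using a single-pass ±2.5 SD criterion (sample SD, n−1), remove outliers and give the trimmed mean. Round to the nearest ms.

n = 16, ΣRT = 12460, M = 778.750
Σ(x−M)² = 2954915.00; s = √(2954915.00/15) = 443.840
Cutoffs: 778.750 ± 2.5·443.840 → [-330.9, 1888.4]
Outside: 2395 → excluded.
Retained (n=15): Σ = 10065, mean = 10065/15 = 671.000

671 ms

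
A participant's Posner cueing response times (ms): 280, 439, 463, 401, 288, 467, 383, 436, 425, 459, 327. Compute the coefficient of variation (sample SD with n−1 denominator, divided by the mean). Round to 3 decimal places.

0.174

n = 11, Σ = 4368, M = 397.0909
Σ(x−M)² = 47850.909; s = √(47850.909/10) = 69.1744
CV = 69.1744 / 397.0909 = 0.17420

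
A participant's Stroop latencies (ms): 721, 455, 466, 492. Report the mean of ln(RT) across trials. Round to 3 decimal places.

6.261

ln(RT): 6.5806, 6.1203, 6.1442, 6.1985
Σ ln(RT) = 25.0436
Mean = 25.0436/4 = 6.26090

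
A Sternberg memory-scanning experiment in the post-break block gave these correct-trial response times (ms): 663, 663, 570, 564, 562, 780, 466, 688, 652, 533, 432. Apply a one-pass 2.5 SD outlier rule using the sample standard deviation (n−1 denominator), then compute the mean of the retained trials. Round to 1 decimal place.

597.5 ms

n = 11, ΣRT = 6573, M = 597.545
Σ(x−M)² = 105028.73; s = √(105028.73/10) = 102.484
Cutoffs: 597.545 ± 2.5·102.484 → [341.3, 853.8]
No RTs fall outside the cutoffs; all 11 retained. Mean = 6573/11 = 597.545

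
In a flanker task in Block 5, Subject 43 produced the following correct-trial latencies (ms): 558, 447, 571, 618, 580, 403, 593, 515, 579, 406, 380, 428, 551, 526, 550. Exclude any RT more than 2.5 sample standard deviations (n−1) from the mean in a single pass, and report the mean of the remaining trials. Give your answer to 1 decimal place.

513.7 ms

n = 15, ΣRT = 7705, M = 513.667
Σ(x−M)² = 87457.33; s = √(87457.33/14) = 79.038
Cutoffs: 513.667 ± 2.5·79.038 → [316.1, 711.3]
No RTs fall outside the cutoffs; all 15 retained. Mean = 7705/15 = 513.667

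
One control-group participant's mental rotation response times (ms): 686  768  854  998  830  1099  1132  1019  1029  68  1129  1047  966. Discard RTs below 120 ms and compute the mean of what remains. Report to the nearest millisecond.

963 ms

Excluded: 68
Retained (n=12): Σ = 11557
Mean = 11557/12 = 963.0833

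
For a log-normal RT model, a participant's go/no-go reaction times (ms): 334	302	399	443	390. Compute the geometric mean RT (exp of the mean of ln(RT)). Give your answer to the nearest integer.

ln(RT): 5.8111, 5.7104, 5.9890, 6.0936, 5.9661
Mean ln(RT) = 29.5702/5 = 5.91405
Geometric mean = exp(5.91405) = 370.20 ms

370 ms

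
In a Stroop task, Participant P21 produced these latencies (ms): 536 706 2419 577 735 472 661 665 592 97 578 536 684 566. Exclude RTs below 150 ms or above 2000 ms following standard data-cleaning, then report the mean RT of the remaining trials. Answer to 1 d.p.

Excluded: 97, 2419
Retained (n=12): Σ = 7308
Mean = 7308/12 = 609.0000

609.0 ms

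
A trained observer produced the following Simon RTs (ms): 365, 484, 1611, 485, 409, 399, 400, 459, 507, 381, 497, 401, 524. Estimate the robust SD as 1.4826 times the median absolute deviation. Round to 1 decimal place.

Sorted: 365, 381, 399, 400, 401, 409, 459, 484, 485, 497, 507, 524, 1611 → median = 459
|x − 459| sorted: 0, 25, 26, 38, 48, 50, 58, 59, 60, 65, 78, 94, 1152 → MAD = 58
Robust SD ≈ 1.4826 × 58 = 85.991

86.0 ms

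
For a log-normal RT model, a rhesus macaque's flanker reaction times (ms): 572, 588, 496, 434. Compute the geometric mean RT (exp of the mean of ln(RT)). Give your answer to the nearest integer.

ln(RT): 6.3491, 6.3767, 6.2066, 6.0730
Mean ln(RT) = 25.0055/4 = 6.25137
Geometric mean = exp(6.25137) = 518.72 ms

519 ms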